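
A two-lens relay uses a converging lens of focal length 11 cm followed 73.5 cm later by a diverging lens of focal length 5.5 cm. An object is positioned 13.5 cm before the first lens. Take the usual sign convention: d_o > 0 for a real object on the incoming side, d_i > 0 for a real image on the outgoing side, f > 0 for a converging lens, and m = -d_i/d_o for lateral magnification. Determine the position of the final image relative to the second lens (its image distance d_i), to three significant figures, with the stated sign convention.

-3.96 cm

Applying the thin-lens equation to the first lens, 1/11 = 1/13.5 + 1/d_i1, which gives d_i1 = 59.400 cm.
That image sits 14.100 cm in front of the second lens, so d_o2 = 14.100 cm.
Applying the thin-lens equation again with f_2 = -5.5 cm and d_o2 = 14.100 cm gives d_i2 = -3.957 cm.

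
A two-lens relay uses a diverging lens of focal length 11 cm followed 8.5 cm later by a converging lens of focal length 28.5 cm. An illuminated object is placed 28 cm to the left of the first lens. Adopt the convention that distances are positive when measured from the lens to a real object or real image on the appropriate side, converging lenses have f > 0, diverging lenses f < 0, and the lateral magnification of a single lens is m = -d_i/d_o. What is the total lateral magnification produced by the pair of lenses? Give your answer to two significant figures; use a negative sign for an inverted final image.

0.66

Applying the thin-lens equation to the first lens, 1/(-11) = 1/28 + 1/d_i1, which gives d_i1 = -7.897 cm.
Its lateral magnification is m_1 = -d_i1/d_o1 = -(-7.897)/28 = 0.2821.
The intermediate image is virtual, 7.897 cm to the left of lens 1, so d_o2 = L - d_i1 = 8.5 - (-7.897) = 16.397 cm.
Applying the thin-lens equation again with f_2 = 28.5 cm and d_o2 = 16.397 cm gives d_i2 = -38.614 cm.
m_2 = -(-38.614)/(16.397) = 2.3549.
Overall magnification: m = m_1 m_2 = 0.6642.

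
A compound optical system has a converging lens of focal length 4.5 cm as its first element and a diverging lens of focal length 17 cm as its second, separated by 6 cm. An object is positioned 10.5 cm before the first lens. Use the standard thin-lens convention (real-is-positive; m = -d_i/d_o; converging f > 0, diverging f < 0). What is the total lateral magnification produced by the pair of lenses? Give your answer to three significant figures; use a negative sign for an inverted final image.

-0.843

Lens 1: 1/d_i1 = 1/f_1 - 1/d_o1 = 1/4.5 - 1/10.5 = 0.12698 cm^-1, so d_i1 = 7.875 cm.
m_1 = -(7.875)/10.5 = -0.7500.
Since 7.875 cm > 6 cm, the first image lies past the second lens and serves as a virtual object: d_o2 = L - d_i1 = -1.875 cm.
Lens 2: 1/d_i2 = 1/f_2 - 1/d_o2 = 1/(-17) - 1/(-1.875) = 0.47451 cm^-1, so d_i2 = 2.107 cm.
m_2 = -(2.107)/(-1.875) = 1.1240.
Total m = m_1 x m_2 = (-0.7500)(1.1240) = -0.8430.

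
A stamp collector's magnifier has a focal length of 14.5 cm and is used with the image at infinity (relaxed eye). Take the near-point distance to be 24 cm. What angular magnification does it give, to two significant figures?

M = D/f = 24/14.5 = 1.655.

1.7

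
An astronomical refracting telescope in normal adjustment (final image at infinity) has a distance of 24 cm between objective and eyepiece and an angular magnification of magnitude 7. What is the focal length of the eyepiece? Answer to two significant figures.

3.0 cm

In normal adjustment the tube length equals f_obj + f_eye and |M| = f_obj/f_eye.
So f_obj = 7 f_eye and 7 f_eye + f_eye = 24 cm, giving f_eye = 24/8 = 3.000 cm and f_obj = 21.000 cm.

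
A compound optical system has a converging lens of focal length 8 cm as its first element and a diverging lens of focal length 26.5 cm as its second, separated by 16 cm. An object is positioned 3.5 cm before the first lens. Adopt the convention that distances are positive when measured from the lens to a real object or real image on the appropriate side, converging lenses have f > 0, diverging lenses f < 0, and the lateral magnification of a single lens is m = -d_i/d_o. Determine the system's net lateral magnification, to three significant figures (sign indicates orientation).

0.967

First lens: d_i1 = 1/(1/8 - 1/3.5) = -6.222 cm.
m_1 = -(-6.222)/3.5 = 1.7778.
The intermediate image is virtual, 6.222 cm to the left of lens 1, so d_o2 = L - d_i1 = 16 - (-6.222) = 22.222 cm.
Second lens: d_i2 = 1/(1/(-26.5) - 1/(22.222)) = -12.087 cm.
m_2 = -(-12.087)/(22.222) = 0.5439.
Overall magnification: m = m_1 m_2 = 0.9669.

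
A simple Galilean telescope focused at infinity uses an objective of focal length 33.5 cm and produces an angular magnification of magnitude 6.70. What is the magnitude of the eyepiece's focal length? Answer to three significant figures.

5.00 cm

|M| = f_obj/|f_eye|, so |f_eye| = f_obj/|M| = 33.5/6.7 = 5.000 cm.
(The eyepiece is diverging, so its signed focal length is -5.000 cm.)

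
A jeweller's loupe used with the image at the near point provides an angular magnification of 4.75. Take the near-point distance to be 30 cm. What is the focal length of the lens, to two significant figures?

8.0 cm

For the image at the near point, M = 1 + D/f.
f = D/(M - 1) = 30/(4.75 - 1) = 8.000 cm.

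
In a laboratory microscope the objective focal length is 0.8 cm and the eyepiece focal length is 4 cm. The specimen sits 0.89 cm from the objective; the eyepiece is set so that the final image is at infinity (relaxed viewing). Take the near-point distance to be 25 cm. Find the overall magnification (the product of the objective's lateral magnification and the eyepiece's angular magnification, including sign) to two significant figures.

-56

Objective: 1/d_i = 1/f_obj - 1/d_o = 1/0.8 - 1/0.89 = 0.12640 cm^-1, so d_i = 7.911 cm.
m_obj = -d_i/d_o = -7.911/0.89 = -8.889.
Eyepiece angular magnification (image at infinity): M_eye = D/f_e = 25/4 = 6.250.
Overall M = m_obj x M_eye = (-8.889)(6.250) = -55.56.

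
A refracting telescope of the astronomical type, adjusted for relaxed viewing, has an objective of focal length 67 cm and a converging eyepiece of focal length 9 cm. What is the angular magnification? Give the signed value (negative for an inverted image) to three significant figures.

M = -f_obj/f_eye = -67/(9) = -7.444.

-7.44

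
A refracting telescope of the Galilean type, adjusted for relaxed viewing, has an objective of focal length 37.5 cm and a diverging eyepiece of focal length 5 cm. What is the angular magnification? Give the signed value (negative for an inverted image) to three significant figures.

M = -f_obj/f_eye = -37.5/(-5) = 7.500.

7.50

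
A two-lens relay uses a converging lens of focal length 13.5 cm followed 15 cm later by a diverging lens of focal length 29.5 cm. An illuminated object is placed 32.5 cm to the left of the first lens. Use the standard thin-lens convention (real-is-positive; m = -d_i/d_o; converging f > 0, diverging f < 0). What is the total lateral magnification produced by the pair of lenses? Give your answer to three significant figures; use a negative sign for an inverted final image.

First lens: d_i1 = 1/(1/13.5 - 1/32.5) = 23.092 cm.
m_1 = -(23.092)/32.5 = -0.7105.
This image would form 23.092 cm past lens 1, i.e. 8.092 cm beyond lens 2, so it is a virtual object for lens 2: d_o2 = 15 - 23.092 = -8.092 cm.
Second lens: d_i2 = 1/(1/(-29.5) - 1/(-8.092)) = 11.151 cm.
m_2 = -(11.151)/(-8.092) = 1.3780.
The system's lateral magnification is m_1 m_2 = (-0.7105)(1.3780) = -0.9791.

-0.979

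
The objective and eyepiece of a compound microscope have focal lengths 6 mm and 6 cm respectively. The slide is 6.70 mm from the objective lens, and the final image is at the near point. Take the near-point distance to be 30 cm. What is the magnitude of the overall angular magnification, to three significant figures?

Convert to cm: f_obj = 6 mm = 0.6 cm; d_o = 6.70 mm = 0.67 cm.
Objective: 1/d_i = 1/f_obj - 1/d_o = 1/0.6 - 1/0.67 = 0.17413 cm^-1, so d_i = 5.743 cm.
m_obj = -d_i/d_o = -5.743/0.67 = -8.571.
Eyepiece angular magnification (image at near point): M_eye = 1 + D/f_e = 1 + 30/6 = 6.000.
Overall M = m_obj x M_eye = (-8.571)(6.000) = -51.43.
|M| = 51.43.

51.4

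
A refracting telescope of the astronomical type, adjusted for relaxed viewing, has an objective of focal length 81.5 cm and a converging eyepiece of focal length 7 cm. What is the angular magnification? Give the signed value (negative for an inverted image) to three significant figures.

-11.6

M = -f_obj/f_eye = -81.5/(7) = -11.643.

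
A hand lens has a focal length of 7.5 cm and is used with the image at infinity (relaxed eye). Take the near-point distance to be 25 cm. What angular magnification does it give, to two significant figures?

3.3

M = D/f = 25/7.5 = 3.333.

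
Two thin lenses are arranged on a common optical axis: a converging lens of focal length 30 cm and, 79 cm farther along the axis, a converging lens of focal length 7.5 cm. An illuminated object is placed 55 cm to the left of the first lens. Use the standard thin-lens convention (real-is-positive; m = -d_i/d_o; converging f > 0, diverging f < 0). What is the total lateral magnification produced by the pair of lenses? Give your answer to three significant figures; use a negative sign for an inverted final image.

1.64

Applying the thin-lens equation to the first lens, 1/30 = 1/55 + 1/d_i1, which gives d_i1 = 66.000 cm.
Its lateral magnification is m_1 = -d_i1/d_o1 = -(66.000)/55 = -1.2000.
The intermediate image is 66.000 cm to the right of lens 1, so d_o2 = L - d_i1 = 79 - 66.000 = 13.000 cm.
Applying the thin-lens equation again with f_2 = 7.5 cm and d_o2 = 13.000 cm gives d_i2 = 17.727 cm.
m_2 = -(17.727)/(13.000) = -1.3636.
The system's lateral magnification is m_1 m_2 = (-1.2000)(-1.3636) = 1.6364.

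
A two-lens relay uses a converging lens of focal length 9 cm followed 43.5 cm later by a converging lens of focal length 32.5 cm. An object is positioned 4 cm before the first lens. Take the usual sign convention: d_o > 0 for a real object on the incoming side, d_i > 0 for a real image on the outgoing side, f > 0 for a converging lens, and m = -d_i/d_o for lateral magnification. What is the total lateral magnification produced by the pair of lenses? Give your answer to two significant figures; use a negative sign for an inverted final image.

-3.2

First lens: d_i1 = 1/(1/9 - 1/4) = -7.200 cm.
m_1 = -(-7.200)/4 = 1.8000.
With d_i1 < 0 the first image is virtual and lies on the object side; the object distance for lens 2 is d_o2 = 43.5 - (-7.200) = 50.700 cm.
Second lens: d_i2 = 1/(1/32.5 - 1/(50.700)) = 90.536 cm.
m_2 = -(90.536)/(50.700) = -1.7857.
Overall magnification: m = m_1 m_2 = -3.2143.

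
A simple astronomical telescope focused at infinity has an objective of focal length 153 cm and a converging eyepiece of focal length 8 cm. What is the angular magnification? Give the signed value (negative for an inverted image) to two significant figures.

M = -f_obj/f_eye = -153/(8) = -19.125.

-19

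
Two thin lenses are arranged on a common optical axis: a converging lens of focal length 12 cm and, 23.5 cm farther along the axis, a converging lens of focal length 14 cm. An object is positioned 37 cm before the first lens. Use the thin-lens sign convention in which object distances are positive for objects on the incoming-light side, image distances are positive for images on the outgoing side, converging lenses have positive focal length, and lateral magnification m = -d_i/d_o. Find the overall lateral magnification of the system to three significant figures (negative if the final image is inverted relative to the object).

Lens 1: 1/d_i1 = 1/f_1 - 1/d_o1 = 1/12 - 1/37 = 0.05631 cm^-1, so d_i1 = 17.760 cm.
m_1 = -(17.760)/37 = -0.4800.
That image sits 5.740 cm in front of the second lens, so d_o2 = 5.740 cm.
Lens 2: 1/d_i2 = 1/f_2 - 1/d_o2 = 1/14 - 1/(5.740) = -0.10279 cm^-1, so d_i2 = -9.729 cm.
m_2 = -(-9.729)/(5.740) = 1.6949.
Overall magnification: m = m_1 m_2 = -0.8136.

-0.814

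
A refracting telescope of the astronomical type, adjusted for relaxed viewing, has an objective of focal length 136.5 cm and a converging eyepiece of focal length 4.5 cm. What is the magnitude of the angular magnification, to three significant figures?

|M| = f_obj/|f_eye| = 136.5/4.5 = 30.333.

30.3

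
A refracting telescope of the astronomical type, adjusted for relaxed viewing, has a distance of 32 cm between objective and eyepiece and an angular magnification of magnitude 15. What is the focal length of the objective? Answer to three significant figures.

30.0 cm

In normal adjustment the tube length equals f_obj + f_eye and |M| = f_obj/f_eye.
So f_obj = 15 f_eye and 15 f_eye + f_eye = 32 cm, giving f_eye = 32/16 = 2.000 cm and f_obj = 30.000 cm.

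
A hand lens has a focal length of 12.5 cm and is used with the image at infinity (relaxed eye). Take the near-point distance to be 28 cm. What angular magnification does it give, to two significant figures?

2.2

M = D/f = 28/12.5 = 2.240.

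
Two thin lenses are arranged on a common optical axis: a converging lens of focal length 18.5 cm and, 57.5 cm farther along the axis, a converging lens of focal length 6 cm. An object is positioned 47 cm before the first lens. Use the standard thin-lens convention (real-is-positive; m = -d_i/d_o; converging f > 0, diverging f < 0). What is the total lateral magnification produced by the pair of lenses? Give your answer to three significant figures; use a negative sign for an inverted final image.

0.186

Applying the thin-lens equation to the first lens, 1/18.5 = 1/47 + 1/d_i1, which gives d_i1 = 30.509 cm.
Its lateral magnification is m_1 = -d_i1/d_o1 = -(30.509)/47 = -0.6491.
Object distance for lens 2: d_o2 = 57.5 - 30.509 = 26.991 cm.
Applying the thin-lens equation again with f_2 = 6 cm and d_o2 = 26.991 cm gives d_i2 = 7.715 cm.
m_2 = -(7.715)/(26.991) = -0.2858.
Overall magnification: m = m_1 m_2 = 0.1855.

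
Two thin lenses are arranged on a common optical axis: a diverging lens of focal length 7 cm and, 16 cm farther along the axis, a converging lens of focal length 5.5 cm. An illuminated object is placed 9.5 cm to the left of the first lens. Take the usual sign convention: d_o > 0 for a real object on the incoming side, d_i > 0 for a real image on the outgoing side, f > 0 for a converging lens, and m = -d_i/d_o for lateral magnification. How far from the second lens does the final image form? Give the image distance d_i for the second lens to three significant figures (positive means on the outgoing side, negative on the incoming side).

Applying the thin-lens equation to the first lens, 1/(-7) = 1/9.5 + 1/d_i1, which gives d_i1 = -4.030 cm.
With d_i1 < 0 the first image is virtual and lies on the object side; the object distance for lens 2 is d_o2 = 16 - (-4.030) = 20.030 cm.
Applying the thin-lens equation again with f_2 = 5.5 cm and d_o2 = 20.030 cm gives d_i2 = 7.582 cm.

7.58 cm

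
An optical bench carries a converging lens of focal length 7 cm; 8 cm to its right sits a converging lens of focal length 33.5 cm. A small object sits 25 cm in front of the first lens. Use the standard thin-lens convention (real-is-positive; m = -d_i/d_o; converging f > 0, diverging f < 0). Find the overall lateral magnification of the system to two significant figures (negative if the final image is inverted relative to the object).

-0.37

Applying the thin-lens equation to the first lens, 1/7 = 1/25 + 1/d_i1, which gives d_i1 = 9.722 cm.
Its lateral magnification is m_1 = -d_i1/d_o1 = -(9.722)/25 = -0.3889.
This image would form 9.722 cm past lens 1, i.e. 1.722 cm beyond lens 2, so it is a virtual object for lens 2: d_o2 = 8 - 9.722 = -1.722 cm.
Applying the thin-lens equation again with f_2 = 33.5 cm and d_o2 = -1.722 cm gives d_i2 = 1.638 cm.
m_2 = -(1.638)/(-1.722) = 0.9511.
The system's lateral magnification is m_1 m_2 = (-0.3889)(0.9511) = -0.3699.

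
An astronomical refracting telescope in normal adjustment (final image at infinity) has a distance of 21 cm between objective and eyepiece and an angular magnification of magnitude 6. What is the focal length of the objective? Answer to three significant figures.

In normal adjustment the tube length equals f_obj + f_eye and |M| = f_obj/f_eye.
So f_obj = 6 f_eye and 6 f_eye + f_eye = 21 cm, giving f_eye = 21/7 = 3.000 cm and f_obj = 18.000 cm.

18.0 cm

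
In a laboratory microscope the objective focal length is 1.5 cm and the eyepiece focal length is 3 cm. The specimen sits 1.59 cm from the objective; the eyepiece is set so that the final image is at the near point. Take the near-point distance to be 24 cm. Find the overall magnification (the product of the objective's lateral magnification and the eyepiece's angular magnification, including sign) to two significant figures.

Objective: 1/d_i = 1/f_obj - 1/d_o = 1/1.5 - 1/1.59 = 0.03774 cm^-1, so d_i = 26.500 cm.
m_obj = -d_i/d_o = -26.500/1.59 = -16.667.
Eyepiece angular magnification (image at near point): M_eye = 1 + D/f_e = 1 + 24/3 = 9.000.
Overall M = m_obj x M_eye = (-16.667)(9.000) = -150.00.

-150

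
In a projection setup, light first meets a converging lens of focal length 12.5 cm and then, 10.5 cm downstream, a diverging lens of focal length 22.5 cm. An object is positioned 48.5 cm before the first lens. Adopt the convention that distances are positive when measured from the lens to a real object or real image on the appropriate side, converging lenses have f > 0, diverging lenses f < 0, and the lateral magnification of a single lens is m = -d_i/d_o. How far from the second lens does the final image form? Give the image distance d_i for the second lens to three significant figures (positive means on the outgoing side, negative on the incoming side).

8.83 cm

Lens 1: 1/d_i1 = 1/f_1 - 1/d_o1 = 1/12.5 - 1/48.5 = 0.05938 cm^-1, so d_i1 = 16.840 cm.
Since 16.840 cm > 10.5 cm, the first image lies past the second lens and serves as a virtual object: d_o2 = L - d_i1 = -6.340 cm.
Lens 2: 1/d_i2 = 1/f_2 - 1/d_o2 = 1/(-22.5) - 1/(-6.340) = 0.11328 cm^-1, so d_i2 = 8.828 cm.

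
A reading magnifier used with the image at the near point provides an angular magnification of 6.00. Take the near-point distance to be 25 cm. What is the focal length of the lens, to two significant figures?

For the image at the near point, M = 1 + D/f.
f = D/(M - 1) = 25/(6.0 - 1) = 5.000 cm.

5.0 cm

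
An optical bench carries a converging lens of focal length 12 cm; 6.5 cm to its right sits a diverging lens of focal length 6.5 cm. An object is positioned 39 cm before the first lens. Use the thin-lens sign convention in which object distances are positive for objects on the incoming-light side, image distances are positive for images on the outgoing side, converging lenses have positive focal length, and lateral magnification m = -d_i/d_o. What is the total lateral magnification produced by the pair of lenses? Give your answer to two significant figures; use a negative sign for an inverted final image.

First lens: d_i1 = 1/(1/12 - 1/39) = 17.333 cm.
m_1 = -(17.333)/39 = -0.4444.
Since 17.333 cm > 6.5 cm, the first image lies past the second lens and serves as a virtual object: d_o2 = L - d_i1 = -10.833 cm.
Second lens: d_i2 = 1/(1/(-6.5) - 1/(-10.833)) = -16.250 cm.
m_2 = -(-16.250)/(-10.833) = -1.5000.
Overall magnification: m = m_1 m_2 = 0.6667.

0.67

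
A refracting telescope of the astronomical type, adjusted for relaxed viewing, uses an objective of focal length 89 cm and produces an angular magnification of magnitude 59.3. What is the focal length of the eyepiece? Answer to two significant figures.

|M| = f_obj/f_eye, so f_eye = f_obj/|M| = 89/59.3 = 1.501 cm.

1.5 cm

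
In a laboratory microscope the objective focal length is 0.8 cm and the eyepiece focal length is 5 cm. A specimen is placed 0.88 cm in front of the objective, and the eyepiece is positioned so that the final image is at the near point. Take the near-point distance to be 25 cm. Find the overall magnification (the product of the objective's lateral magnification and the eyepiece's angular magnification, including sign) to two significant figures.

Objective: 1/d_i = 1/f_obj - 1/d_o = 1/0.8 - 1/0.88 = 0.11364 cm^-1, so d_i = 8.800 cm.
m_obj = -d_i/d_o = -8.800/0.88 = -10.000.
Eyepiece angular magnification (image at near point): M_eye = 1 + D/f_e = 1 + 25/5 = 6.000.
Overall M = m_obj x M_eye = (-10.000)(6.000) = -60.00.

-60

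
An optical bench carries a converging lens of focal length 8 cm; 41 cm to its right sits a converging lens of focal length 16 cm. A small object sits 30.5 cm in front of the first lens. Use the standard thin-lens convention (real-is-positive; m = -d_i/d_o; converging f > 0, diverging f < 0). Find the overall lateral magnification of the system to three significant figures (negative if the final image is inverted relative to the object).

0.402

Applying the thin-lens equation to the first lens, 1/8 = 1/30.5 + 1/d_i1, which gives d_i1 = 10.844 cm.
Its lateral magnification is m_1 = -d_i1/d_o1 = -(10.844)/30.5 = -0.3556.
Object distance for lens 2: d_o2 = 41 - 10.844 = 30.156 cm.
Applying the thin-lens equation again with f_2 = 16 cm and d_o2 = 30.156 cm gives d_i2 = 34.085 cm.
m_2 = -(34.085)/(30.156) = -1.1303.
The system's lateral magnification is m_1 m_2 = (-0.3556)(-1.1303) = 0.4019.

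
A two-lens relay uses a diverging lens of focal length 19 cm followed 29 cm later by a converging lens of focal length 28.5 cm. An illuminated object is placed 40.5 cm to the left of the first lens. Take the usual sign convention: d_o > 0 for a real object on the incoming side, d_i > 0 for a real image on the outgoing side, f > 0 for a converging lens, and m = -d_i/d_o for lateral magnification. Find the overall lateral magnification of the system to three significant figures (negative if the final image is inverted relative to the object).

-0.678

Applying the thin-lens equation to the first lens, 1/(-19) = 1/40.5 + 1/d_i1, which gives d_i1 = -12.933 cm.
Its lateral magnification is m_1 = -d_i1/d_o1 = -(-12.933)/40.5 = 0.3193.
With d_i1 < 0 the first image is virtual and lies on the object side; the object distance for lens 2 is d_o2 = 29 - (-12.933) = 41.933 cm.
Applying the thin-lens equation again with f_2 = 28.5 cm and d_o2 = 41.933 cm gives d_i2 = 88.968 cm.
m_2 = -(88.968)/(41.933) = -2.1217.
Total m = m_1 x m_2 = (0.3193)(-2.1217) = -0.6775.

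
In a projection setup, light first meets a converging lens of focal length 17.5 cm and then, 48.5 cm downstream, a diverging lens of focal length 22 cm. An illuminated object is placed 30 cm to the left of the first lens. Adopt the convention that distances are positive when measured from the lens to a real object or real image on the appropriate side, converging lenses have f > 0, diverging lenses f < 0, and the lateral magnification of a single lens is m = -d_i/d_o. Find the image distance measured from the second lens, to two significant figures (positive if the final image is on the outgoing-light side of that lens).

Applying the thin-lens equation to the first lens, 1/17.5 = 1/30 + 1/d_i1, which gives d_i1 = 42.000 cm.
That image sits 6.500 cm in front of the second lens, so d_o2 = 6.500 cm.
Applying the thin-lens equation again with f_2 = -22 cm and d_o2 = 6.500 cm gives d_i2 = -5.018 cm.

-5.0 cm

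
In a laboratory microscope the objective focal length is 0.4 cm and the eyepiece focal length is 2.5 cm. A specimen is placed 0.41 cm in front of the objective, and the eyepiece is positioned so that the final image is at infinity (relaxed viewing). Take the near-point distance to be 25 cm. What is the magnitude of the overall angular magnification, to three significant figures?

400

Objective: 1/d_i = 1/f_obj - 1/d_o = 1/0.4 - 1/0.41 = 0.06098 cm^-1, so d_i = 16.400 cm.
m_obj = -d_i/d_o = -16.400/0.41 = -40.000.
Eyepiece angular magnification (image at infinity): M_eye = D/f_e = 25/2.5 = 10.000.
Overall M = m_obj x M_eye = (-40.000)(10.000) = -400.00.
|M| = 400.00.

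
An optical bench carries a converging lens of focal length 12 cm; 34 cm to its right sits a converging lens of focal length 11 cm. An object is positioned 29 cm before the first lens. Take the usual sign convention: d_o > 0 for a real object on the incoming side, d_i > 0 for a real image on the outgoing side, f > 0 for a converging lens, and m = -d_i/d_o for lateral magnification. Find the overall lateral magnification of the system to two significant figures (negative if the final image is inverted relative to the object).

First lens: d_i1 = 1/(1/12 - 1/29) = 20.471 cm.
m_1 = -(20.471)/29 = -0.7059.
The intermediate image is 20.471 cm to the right of lens 1, so d_o2 = L - d_i1 = 34 - 20.471 = 13.529 cm.
Second lens: d_i2 = 1/(1/11 - 1/(13.529)) = 58.837 cm.
m_2 = -(58.837)/(13.529) = -4.3488.
The system's lateral magnification is m_1 m_2 = (-0.7059)(-4.3488) = 3.0698.

3.1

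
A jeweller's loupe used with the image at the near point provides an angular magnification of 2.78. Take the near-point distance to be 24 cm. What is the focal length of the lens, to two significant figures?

For the image at the near point, M = 1 + D/f.
f = D/(M - 1) = 24/(2.78 - 1) = 13.483 cm.

13 cm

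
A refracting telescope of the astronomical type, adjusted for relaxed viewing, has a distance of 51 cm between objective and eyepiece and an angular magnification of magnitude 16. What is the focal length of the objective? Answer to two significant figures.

In normal adjustment the tube length equals f_obj + f_eye and |M| = f_obj/f_eye.
So f_obj = 16 f_eye and 16 f_eye + f_eye = 51 cm, giving f_eye = 51/17 = 3.000 cm and f_obj = 48.000 cm.

48 cm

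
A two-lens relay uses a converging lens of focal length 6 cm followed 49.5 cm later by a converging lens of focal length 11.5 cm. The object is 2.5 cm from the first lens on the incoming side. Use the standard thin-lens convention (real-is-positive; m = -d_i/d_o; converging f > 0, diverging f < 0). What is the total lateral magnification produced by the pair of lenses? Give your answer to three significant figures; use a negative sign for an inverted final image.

-0.466

Lens 1: 1/d_i1 = 1/f_1 - 1/d_o1 = 1/6 - 1/2.5 = -0.23333 cm^-1, so d_i1 = -4.286 cm.
m_1 = -(-4.286)/2.5 = 1.7143.
With d_i1 < 0 the first image is virtual and lies on the object side; the object distance for lens 2 is d_o2 = 49.5 - (-4.286) = 53.786 cm.
Lens 2: 1/d_i2 = 1/f_2 - 1/d_o2 = 1/11.5 - 1/(53.786) = 0.06836 cm^-1, so d_i2 = 14.628 cm.
m_2 = -(14.628)/(53.786) = -0.2720.
Overall magnification: m = m_1 m_2 = -0.4662.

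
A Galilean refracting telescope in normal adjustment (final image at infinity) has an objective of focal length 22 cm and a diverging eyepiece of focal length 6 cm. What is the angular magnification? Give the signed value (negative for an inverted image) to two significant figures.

M = -f_obj/f_eye = -22/(-6) = 3.667.

3.7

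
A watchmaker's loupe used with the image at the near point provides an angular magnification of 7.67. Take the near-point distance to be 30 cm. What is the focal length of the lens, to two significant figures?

For the image at the near point, M = 1 + D/f.
f = D/(M - 1) = 30/(7.67 - 1) = 4.498 cm.

4.5 cm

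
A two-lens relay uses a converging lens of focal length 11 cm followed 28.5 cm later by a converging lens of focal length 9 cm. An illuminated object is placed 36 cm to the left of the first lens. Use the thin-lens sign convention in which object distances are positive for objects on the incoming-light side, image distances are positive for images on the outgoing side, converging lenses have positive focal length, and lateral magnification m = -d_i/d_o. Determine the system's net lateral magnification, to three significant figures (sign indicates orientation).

Applying the thin-lens equation to the first lens, 1/11 = 1/36 + 1/d_i1, which gives d_i1 = 15.840 cm.
Its lateral magnification is m_1 = -d_i1/d_o1 = -(15.840)/36 = -0.4400.
The intermediate image is 15.840 cm to the right of lens 1, so d_o2 = L - d_i1 = 28.5 - 15.840 = 12.660 cm.
Applying the thin-lens equation again with f_2 = 9 cm and d_o2 = 12.660 cm gives d_i2 = 31.131 cm.
m_2 = -(31.131)/(12.660) = -2.4590.
Total m = m_1 x m_2 = (-0.4400)(-2.4590) = 1.0820.

1.08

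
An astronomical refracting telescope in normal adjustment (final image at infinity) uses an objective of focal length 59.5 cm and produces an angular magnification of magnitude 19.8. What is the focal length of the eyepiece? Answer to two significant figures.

|M| = f_obj/f_eye, so f_eye = f_obj/|M| = 59.5/19.8 = 3.005 cm.

3.0 cm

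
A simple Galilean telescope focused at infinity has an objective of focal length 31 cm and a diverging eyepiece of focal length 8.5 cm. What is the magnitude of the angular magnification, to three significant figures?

3.65

|M| = f_obj/|f_eye| = 31/8.5 = 3.647.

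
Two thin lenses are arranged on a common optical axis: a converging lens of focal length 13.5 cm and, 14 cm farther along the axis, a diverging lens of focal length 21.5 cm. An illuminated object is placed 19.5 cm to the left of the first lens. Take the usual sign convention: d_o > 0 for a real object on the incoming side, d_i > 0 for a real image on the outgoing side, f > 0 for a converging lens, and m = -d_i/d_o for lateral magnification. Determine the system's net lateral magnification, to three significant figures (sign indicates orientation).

5.78

Applying the thin-lens equation to the first lens, 1/13.5 = 1/19.5 + 1/d_i1, which gives d_i1 = 43.875 cm.
Its lateral magnification is m_1 = -d_i1/d_o1 = -(43.875)/19.5 = -2.2500.
This image would form 43.875 cm past lens 1, i.e. 29.875 cm beyond lens 2, so it is a virtual object for lens 2: d_o2 = 14 - 43.875 = -29.875 cm.
Applying the thin-lens equation again with f_2 = -21.5 cm and d_o2 = -29.875 cm gives d_i2 = -76.694 cm.
m_2 = -(-76.694)/(-29.875) = -2.5672.
The system's lateral magnification is m_1 m_2 = (-2.2500)(-2.5672) = 5.7761.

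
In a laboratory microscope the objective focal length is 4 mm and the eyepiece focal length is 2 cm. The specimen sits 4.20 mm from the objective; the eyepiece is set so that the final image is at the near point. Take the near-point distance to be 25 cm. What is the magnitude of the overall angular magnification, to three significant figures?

Convert to cm: f_obj = 4 mm = 0.4 cm; d_o = 4.20 mm = 0.42 cm.
Objective: 1/d_i = 1/f_obj - 1/d_o = 1/0.4 - 1/0.42 = 0.11905 cm^-1, so d_i = 8.400 cm.
m_obj = -d_i/d_o = -8.400/0.42 = -20.000.
Eyepiece angular magnification (image at near point): M_eye = 1 + D/f_e = 1 + 25/2 = 13.500.
Overall M = m_obj x M_eye = (-20.000)(13.500) = -270.00.
|M| = 270.00.

270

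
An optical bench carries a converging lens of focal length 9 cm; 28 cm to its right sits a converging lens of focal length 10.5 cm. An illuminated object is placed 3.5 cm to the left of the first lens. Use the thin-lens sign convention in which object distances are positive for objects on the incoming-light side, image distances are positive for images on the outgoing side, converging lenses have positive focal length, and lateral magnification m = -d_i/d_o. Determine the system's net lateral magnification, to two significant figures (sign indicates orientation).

Applying the thin-lens equation to the first lens, 1/9 = 1/3.5 + 1/d_i1, which gives d_i1 = -5.727 cm.
Its lateral magnification is m_1 = -d_i1/d_o1 = -(-5.727)/3.5 = 1.6364.
With d_i1 < 0 the first image is virtual and lies on the object side; the object distance for lens 2 is d_o2 = 28 - (-5.727) = 33.727 cm.
Applying the thin-lens equation again with f_2 = 10.5 cm and d_o2 = 33.727 cm gives d_i2 = 15.247 cm.
m_2 = -(15.247)/(33.727) = -0.4521.
The system's lateral magnification is m_1 m_2 = (1.6364)(-0.4521) = -0.7397.

-0.74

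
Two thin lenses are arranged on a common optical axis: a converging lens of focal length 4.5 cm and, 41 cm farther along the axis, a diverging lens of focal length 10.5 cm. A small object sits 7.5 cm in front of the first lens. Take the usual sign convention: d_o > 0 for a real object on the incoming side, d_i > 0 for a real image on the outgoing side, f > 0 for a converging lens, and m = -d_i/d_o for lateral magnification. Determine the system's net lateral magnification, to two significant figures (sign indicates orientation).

Lens 1: 1/d_i1 = 1/f_1 - 1/d_o1 = 1/4.5 - 1/7.5 = 0.08889 cm^-1, so d_i1 = 11.250 cm.
m_1 = -(11.250)/7.5 = -1.5000.
Object distance for lens 2: d_o2 = 41 - 11.250 = 29.750 cm.
Lens 2: 1/d_i2 = 1/f_2 - 1/d_o2 = 1/(-10.5) - 1/(29.750) = -0.12885 cm^-1, so d_i2 = -7.761 cm.
m_2 = -(-7.761)/(29.750) = 0.2609.
Overall magnification: m = m_1 m_2 = -0.3913.

-0.39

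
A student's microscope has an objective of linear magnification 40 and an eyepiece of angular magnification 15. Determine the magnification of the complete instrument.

The overall magnification of a compound microscope is the product of the objective and eyepiece magnifications:
M = M_obj x M_eye = 40 x 15 = 600.

600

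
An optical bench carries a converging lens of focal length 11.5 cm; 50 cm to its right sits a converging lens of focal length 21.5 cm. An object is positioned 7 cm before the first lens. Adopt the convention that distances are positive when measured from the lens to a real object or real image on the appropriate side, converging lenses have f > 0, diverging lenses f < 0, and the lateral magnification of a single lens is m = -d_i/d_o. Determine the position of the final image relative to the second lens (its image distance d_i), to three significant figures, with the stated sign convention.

31.5 cm

Lens 1: 1/d_i1 = 1/f_1 - 1/d_o1 = 1/11.5 - 1/7 = -0.05590 cm^-1, so d_i1 = -17.889 cm.
With d_i1 < 0 the first image is virtual and lies on the object side; the object distance for lens 2 is d_o2 = 50 - (-17.889) = 67.889 cm.
Lens 2: 1/d_i2 = 1/f_2 - 1/d_o2 = 1/21.5 - 1/(67.889) = 0.03178 cm^-1, so d_i2 = 31.465 cm.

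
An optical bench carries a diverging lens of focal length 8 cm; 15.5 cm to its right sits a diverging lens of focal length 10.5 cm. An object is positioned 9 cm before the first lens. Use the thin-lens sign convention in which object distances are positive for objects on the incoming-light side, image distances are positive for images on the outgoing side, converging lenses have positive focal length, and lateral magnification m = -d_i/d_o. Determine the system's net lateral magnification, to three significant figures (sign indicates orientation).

Applying the thin-lens equation to the first lens, 1/(-8) = 1/9 + 1/d_i1, which gives d_i1 = -4.235 cm.
Its lateral magnification is m_1 = -d_i1/d_o1 = -(-4.235)/9 = 0.4706.
The intermediate image is virtual, 4.235 cm to the left of lens 1, so d_o2 = L - d_i1 = 15.5 - (-4.235) = 19.735 cm.
Applying the thin-lens equation again with f_2 = -10.5 cm and d_o2 = 19.735 cm gives d_i2 = -6.854 cm.
m_2 = -(-6.854)/(19.735) = 0.3473.
Overall magnification: m = m_1 m_2 = 0.1634.

0.163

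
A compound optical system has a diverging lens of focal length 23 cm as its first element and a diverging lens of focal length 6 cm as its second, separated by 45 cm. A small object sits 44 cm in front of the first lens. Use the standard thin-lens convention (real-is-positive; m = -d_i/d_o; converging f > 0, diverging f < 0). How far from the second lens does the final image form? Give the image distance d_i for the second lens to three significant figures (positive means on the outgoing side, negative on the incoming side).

-5.46 cm

Applying the thin-lens equation to the first lens, 1/(-23) = 1/44 + 1/d_i1, which gives d_i1 = -15.104 cm.
With d_i1 < 0 the first image is virtual and lies on the object side; the object distance for lens 2 is d_o2 = 45 - (-15.104) = 60.104 cm.
Applying the thin-lens equation again with f_2 = -6 cm and d_o2 = 60.104 cm gives d_i2 = -5.455 cm.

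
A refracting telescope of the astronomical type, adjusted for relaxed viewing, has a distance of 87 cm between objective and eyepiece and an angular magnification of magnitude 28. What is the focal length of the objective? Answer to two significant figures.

84 cm

In normal adjustment the tube length equals f_obj + f_eye and |M| = f_obj/f_eye.
So f_obj = 28 f_eye and 28 f_eye + f_eye = 87 cm, giving f_eye = 87/29 = 3.000 cm and f_obj = 84.000 cm.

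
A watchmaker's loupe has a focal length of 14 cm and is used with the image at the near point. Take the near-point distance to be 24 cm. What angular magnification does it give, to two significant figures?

2.7

M = 1 + D/f = 1 + 24/14 = 2.714.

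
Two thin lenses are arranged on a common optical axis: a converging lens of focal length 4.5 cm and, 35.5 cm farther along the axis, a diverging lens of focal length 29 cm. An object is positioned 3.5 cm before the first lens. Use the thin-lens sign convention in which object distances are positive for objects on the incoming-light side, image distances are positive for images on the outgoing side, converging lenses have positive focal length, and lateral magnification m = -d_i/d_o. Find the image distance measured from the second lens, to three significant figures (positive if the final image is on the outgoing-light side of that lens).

-18.5 cm

Lens 1: 1/d_i1 = 1/f_1 - 1/d_o1 = 1/4.5 - 1/3.5 = -0.06349 cm^-1, so d_i1 = -15.750 cm.
With d_i1 < 0 the first image is virtual and lies on the object side; the object distance for lens 2 is d_o2 = 35.5 - (-15.750) = 51.250 cm.
Lens 2: 1/d_i2 = 1/f_2 - 1/d_o2 = 1/(-29) - 1/(51.250) = -0.05399 cm^-1, so d_i2 = -18.520 cm.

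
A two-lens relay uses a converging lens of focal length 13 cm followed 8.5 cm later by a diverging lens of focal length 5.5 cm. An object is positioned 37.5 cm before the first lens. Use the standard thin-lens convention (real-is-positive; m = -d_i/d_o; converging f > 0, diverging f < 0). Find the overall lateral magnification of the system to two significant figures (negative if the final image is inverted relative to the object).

0.49

Applying the thin-lens equation to the first lens, 1/13 = 1/37.5 + 1/d_i1, which gives d_i1 = 19.898 cm.
Its lateral magnification is m_1 = -d_i1/d_o1 = -(19.898)/37.5 = -0.5306.
Since 19.898 cm > 8.5 cm, the first image lies past the second lens and serves as a virtual object: d_o2 = L - d_i1 = -11.398 cm.
Applying the thin-lens equation again with f_2 = -5.5 cm and d_o2 = -11.398 cm gives d_i2 = -10.629 cm.
m_2 = -(-10.629)/(-11.398) = -0.9325.
Overall magnification: m = m_1 m_2 = 0.4948.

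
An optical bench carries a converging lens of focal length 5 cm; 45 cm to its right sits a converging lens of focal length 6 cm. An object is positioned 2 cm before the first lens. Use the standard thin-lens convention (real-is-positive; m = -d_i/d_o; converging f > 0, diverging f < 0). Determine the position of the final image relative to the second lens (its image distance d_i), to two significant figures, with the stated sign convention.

Lens 1: 1/d_i1 = 1/f_1 - 1/d_o1 = 1/5 - 1/2 = -0.30000 cm^-1, so d_i1 = -3.333 cm.
The intermediate image is virtual, 3.333 cm to the left of lens 1, so d_o2 = L - d_i1 = 45 - (-3.333) = 48.333 cm.
Lens 2: 1/d_i2 = 1/f_2 - 1/d_o2 = 1/6 - 1/(48.333) = 0.14598 cm^-1, so d_i2 = 6.850 cm.

6.9 cm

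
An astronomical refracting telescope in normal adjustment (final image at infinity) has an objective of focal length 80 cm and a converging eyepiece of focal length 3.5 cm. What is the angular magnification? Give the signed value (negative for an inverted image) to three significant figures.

-22.9

M = -f_obj/f_eye = -80/(3.5) = -22.857.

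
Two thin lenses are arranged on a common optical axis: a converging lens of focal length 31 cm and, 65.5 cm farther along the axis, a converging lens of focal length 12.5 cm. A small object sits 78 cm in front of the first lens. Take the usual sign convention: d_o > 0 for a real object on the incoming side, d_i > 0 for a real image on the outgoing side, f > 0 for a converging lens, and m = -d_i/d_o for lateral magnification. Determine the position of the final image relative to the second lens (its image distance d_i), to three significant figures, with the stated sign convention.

First lens: d_i1 = 1/(1/31 - 1/78) = 51.447 cm.
The intermediate image is 51.447 cm to the right of lens 1, so d_o2 = L - d_i1 = 65.5 - 51.447 = 14.053 cm.
Second lens: d_i2 = 1/(1/12.5 - 1/(14.053)) = 113.099 cm.

113 cm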